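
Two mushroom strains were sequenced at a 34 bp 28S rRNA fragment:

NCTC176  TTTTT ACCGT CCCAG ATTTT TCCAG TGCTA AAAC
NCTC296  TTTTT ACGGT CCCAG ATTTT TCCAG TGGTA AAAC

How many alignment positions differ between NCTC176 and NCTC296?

Mismatches occur at site 8 (C→G), site 28 (C→G).
That gives 2 mismatches out of 34 aligned sites, so the Hamming distance is 2.

2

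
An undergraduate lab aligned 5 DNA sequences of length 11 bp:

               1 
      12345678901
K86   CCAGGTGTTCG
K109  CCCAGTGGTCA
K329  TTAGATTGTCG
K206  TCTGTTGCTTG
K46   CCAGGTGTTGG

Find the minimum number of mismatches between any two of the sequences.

1

Pairwise Hamming distances:
  K86 vs K109: 4
  K86 vs K329: 5
  K86 vs K206: 5
  K86 vs K46: 1
  K109 vs K329: 7
  K109 vs K206: 7
  K109 vs K46: 5
  K329 vs K206: 6
  K329 vs K46: 6
  K206 vs K46: 5
The smallest is 1, between K86 and K46.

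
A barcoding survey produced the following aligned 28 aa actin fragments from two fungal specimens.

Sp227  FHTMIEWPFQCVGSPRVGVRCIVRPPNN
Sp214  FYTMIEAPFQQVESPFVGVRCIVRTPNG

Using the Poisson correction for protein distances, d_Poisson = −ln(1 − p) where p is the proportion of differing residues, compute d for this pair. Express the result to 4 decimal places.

0.2877

Differing sites — 2:H/Y; 7:W/A; 11:C/Q; 13:G/E; 16:R/F; 25:P/T; 28:N/G.
p = 7/28 = 0.250000.
d = −ln(1 − 0.250000) = −ln(0.750000) = 0.2877.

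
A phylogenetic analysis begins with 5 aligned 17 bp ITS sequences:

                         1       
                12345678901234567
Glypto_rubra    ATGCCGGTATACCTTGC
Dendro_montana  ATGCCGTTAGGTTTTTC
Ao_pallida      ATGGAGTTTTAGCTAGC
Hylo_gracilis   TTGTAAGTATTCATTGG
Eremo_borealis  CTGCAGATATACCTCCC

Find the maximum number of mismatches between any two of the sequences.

Pairwise Hamming distances:
  Glypto_rubra vs Dendro_montana: 6
  Glypto_rubra vs Ao_pallida: 6
  Glypto_rubra vs Hylo_gracilis: 7
  Glypto_rubra vs Eremo_borealis: 5
  Dendro_montana vs Ao_pallida: 9
  Dendro_montana vs Hylo_gracilis: 11
  Dendro_montana vs Eremo_borealis: 9
  Ao_pallida vs Hylo_gracilis: 10
  Ao_pallida vs Eremo_borealis: 7
  Hylo_gracilis vs Eremo_borealis: 9
The largest is 11, between Dendro_montana and Hylo_gracilis.

11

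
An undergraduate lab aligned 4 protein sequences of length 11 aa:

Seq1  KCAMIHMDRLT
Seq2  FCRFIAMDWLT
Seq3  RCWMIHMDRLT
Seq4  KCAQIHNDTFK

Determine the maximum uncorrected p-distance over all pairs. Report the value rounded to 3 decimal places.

Pairwise Hamming distances:
  Seq1 vs Seq2: 5
  Seq1 vs Seq3: 2
  Seq1 vs Seq4: 5
  Seq2 vs Seq3: 5
  Seq2 vs Seq4: 8
  Seq3 vs Seq4: 7
The largest is 8 mismatches, between Seq2 and Seq4; p = 8/11 = 0.727.

0.727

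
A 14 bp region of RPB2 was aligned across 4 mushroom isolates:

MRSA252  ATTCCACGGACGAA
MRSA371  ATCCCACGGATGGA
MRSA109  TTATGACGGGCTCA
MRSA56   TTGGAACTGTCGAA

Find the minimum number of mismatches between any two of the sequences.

Pairwise Hamming distances:
  MRSA252 vs MRSA371: 3
  MRSA252 vs MRSA109: 7
  MRSA252 vs MRSA56: 6
  MRSA371 vs MRSA109: 8
  MRSA371 vs MRSA56: 8
  MRSA109 vs MRSA56: 7
The smallest is 3, between MRSA252 and MRSA371.

3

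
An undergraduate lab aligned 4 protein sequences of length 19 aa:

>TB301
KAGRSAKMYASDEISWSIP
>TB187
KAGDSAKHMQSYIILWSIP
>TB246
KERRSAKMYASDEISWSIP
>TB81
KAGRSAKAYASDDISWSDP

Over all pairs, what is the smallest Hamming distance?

Pairwise Hamming distances:
  TB301 vs TB187: 7
  TB301 vs TB246: 2
  TB301 vs TB81: 3
  TB187 vs TB246: 9
  TB187 vs TB81: 8
  TB246 vs TB81: 5
The smallest is 2, between TB301 and TB246.

2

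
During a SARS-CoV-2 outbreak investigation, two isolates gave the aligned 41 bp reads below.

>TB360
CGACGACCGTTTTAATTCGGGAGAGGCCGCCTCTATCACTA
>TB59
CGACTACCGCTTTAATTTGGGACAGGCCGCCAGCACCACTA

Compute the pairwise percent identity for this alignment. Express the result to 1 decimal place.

Differing sites — 5:G/T; 10:T/C; 18:C/T; 23:G/C; 32:T/A; 33:C/G; 34:T/C; 36:T/C.
33 of the 41 sites match, so the percent identity is 33/41 × 100 = 80.5%.

80.5%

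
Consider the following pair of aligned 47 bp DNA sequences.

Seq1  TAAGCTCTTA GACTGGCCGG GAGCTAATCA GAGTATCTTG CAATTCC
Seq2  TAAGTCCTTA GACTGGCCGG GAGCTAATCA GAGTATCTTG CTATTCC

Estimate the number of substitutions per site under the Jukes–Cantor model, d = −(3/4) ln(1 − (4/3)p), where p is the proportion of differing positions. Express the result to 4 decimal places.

0.0667

Differing sites — 5:C/T; 6:T/C; 42:A/T.
p = 3/47 = 0.063830.
d = −0.75 · ln(1 − (4/3)·0.063830) = −0.75 · ln(0.914893) = −0.75 · (-0.088948) = 0.0667.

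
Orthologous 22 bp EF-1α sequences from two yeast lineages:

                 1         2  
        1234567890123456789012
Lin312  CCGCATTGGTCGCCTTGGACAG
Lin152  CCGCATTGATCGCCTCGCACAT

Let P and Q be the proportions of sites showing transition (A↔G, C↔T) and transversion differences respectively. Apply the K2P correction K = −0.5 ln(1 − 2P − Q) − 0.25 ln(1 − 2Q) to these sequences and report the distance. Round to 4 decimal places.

Differing sites — 9:G/A (Ti); 16:T/C (Ti); 18:G/C (Tv); 22:G/T (Tv).
Of the 4 differences, 2 transitions and 2 transversions over 22 sites: P = 2/22 = 0.090909, Q = 2/22 = 0.090909.
d = −0.5·ln(0.727273) − 0.25·ln(0.818182) = −0.5·(-0.318453) − 0.25·(-0.200670) = 0.2094.

0.2094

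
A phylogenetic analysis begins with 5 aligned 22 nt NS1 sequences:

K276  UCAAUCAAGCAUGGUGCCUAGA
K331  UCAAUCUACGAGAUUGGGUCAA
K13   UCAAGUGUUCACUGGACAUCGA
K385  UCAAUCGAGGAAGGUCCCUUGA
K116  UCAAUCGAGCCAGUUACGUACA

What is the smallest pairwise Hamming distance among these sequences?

5

Pairwise Hamming distances:
  K276 vs K331: 10
  K276 vs K13: 11
  K276 vs K385: 5
  K276 vs K116: 7
  K331 vs K13: 14
  K331 vs K385: 10
  K331 vs K116: 10
  K13 vs K385: 11
  K13 vs K116: 12
  K385 vs K116: 7
The smallest is 5, between K276 and K385.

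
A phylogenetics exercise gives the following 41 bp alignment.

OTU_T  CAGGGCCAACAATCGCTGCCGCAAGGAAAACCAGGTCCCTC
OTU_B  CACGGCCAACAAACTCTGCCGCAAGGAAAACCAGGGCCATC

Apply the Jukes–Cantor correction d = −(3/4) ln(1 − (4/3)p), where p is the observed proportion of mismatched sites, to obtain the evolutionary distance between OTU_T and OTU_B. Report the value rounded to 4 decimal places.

0.1331

Differing sites — 3:G/C; 13:T/A; 15:G/T; 36:T/G; 39:C/A.
p = 5/41 = 0.121951.
d = −0.75 · ln(1 − (4/3)·0.121951) = −0.75 · ln(0.837399) = −0.75 · (-0.177455) = 0.1331.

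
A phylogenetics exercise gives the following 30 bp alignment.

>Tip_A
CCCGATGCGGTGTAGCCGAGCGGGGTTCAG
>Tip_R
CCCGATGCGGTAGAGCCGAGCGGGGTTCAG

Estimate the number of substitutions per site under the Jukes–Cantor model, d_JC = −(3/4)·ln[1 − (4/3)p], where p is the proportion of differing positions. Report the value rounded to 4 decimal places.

Mismatches occur at site 12 (G→A), site 13 (T→G).
p = 2/30 = 0.066667.
d = −0.75 · ln(1 − (4/3)·0.066667) = −0.75 · ln(0.911111) = −0.75 · (-0.093091) = 0.0698.

0.0698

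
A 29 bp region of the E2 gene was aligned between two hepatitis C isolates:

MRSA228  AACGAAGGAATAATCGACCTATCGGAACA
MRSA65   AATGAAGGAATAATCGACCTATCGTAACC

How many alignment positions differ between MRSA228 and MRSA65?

3

The sequences differ at positions 3 (C/T), 25 (G/T), 29 (A/C).
That gives 3 mismatches out of 29 aligned sites, so the Hamming distance is 3.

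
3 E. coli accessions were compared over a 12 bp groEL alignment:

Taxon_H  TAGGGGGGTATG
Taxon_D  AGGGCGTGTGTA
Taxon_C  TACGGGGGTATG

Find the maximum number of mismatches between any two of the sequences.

7

Pairwise Hamming distances:
  Taxon_H vs Taxon_D: 6
  Taxon_H vs Taxon_C: 1
  Taxon_D vs Taxon_C: 7
The largest is 7, between Taxon_D and Taxon_C.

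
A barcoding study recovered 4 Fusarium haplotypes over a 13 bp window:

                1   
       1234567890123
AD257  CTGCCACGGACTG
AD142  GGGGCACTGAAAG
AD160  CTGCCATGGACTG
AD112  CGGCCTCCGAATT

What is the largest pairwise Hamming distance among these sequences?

7

Pairwise Hamming distances:
  AD257 vs AD142: 6
  AD257 vs AD160: 1
  AD257 vs AD112: 5
  AD142 vs AD160: 7
  AD142 vs AD112: 6
  AD160 vs AD112: 6
The largest is 7, between AD142 and AD160.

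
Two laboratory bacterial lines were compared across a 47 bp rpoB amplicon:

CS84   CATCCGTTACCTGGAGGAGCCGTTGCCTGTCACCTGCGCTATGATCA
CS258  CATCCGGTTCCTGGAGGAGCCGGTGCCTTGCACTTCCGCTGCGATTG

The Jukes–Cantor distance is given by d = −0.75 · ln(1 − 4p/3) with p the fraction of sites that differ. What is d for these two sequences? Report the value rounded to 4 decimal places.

The sequences differ at positions 7 (T/G), 9 (A/T), 23 (T/G), 29 (G/T), 30 (T/G), 34 (C/T), 36 (G/C), 41 (A/G), 42 (T/C), 46 (C/T), 47 (A/G).
p = 11/47 = 0.234043.
d = −0.75 · ln(1 − (4/3)·0.234043) = −0.75 · ln(0.687943) = −0.75 · (-0.374049) = 0.2805.

0.2805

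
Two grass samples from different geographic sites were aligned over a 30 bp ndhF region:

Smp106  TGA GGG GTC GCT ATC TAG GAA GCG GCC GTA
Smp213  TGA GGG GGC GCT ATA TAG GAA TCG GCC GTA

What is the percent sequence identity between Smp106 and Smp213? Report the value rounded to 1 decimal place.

90.0%

Differing sites — 8:T/G; 15:C/A; 22:G/T.
27 of the 30 sites match, so the percent identity is 27/30 × 100 = 90.0%.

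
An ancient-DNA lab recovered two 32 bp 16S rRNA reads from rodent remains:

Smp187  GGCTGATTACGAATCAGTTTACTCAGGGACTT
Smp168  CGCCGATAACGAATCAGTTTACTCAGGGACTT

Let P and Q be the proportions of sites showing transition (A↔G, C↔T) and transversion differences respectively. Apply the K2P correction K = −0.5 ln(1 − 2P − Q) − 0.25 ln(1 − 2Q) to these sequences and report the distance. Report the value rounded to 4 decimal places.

0.1001

The sequences differ at positions 1 (G/C, transversion), 4 (T/C, transition), 8 (T/A, transversion).
Of the 3 differences, 1 transition and 2 transversions over 32 sites: P = 1/32 = 0.031250, Q = 2/32 = 0.062500.
d = −0.5·ln(0.875000) − 0.25·ln(0.875000) = −0.5·(-0.133531) − 0.25·(-0.133531) = 0.1001.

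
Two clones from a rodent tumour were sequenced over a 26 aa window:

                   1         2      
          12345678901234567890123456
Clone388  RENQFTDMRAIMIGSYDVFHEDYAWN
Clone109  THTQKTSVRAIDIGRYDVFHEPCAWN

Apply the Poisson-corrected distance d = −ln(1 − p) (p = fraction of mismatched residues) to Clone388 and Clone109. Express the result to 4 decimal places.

The sequences differ at positions 1 (R/T), 2 (E/H), 3 (N/T), 5 (F/K), 7 (D/S), 8 (M/V), 12 (M/D), 15 (S/R), 22 (D/P), 23 (Y/C).
p = 10/26 = 0.384615.
d = −ln(1 − 0.384615) = −ln(0.615385) = 0.4855.

0.4855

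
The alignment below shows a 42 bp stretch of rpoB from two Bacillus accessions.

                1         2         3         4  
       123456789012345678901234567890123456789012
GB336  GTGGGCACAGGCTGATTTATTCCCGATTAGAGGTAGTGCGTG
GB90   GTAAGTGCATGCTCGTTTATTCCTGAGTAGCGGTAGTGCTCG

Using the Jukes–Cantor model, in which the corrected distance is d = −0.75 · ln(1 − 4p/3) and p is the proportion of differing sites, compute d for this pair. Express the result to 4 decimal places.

Mismatches occur at site 3 (G/A), site 4 (G/A), site 6 (C/T), site 7 (A/G), site 10 (G/T), site 14 (G/C), site 15 (A/G), site 24 (C/T), site 27 (T/G), site 31 (A/C), site 40 (G/T), site 41 (T/C).
p = 12/42 = 0.285714.
d = −0.75 · ln(1 − (4/3)·0.285714) = −0.75 · ln(0.619048) = −0.75 · (-0.479572) = 0.3597.

0.3597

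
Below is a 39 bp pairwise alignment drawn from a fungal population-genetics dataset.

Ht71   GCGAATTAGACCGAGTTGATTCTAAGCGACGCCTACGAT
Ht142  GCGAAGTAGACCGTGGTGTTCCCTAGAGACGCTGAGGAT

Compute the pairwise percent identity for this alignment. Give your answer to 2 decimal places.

71.79%

The sequences differ at positions 6 (T/G), 14 (A/T), 16 (T/G), 19 (A/T), 21 (T/C), 23 (T/C), 24 (A/T), 27 (C/A), 33 (C/T), 34 (T/G), 36 (C/G).
28 of the 39 sites match, so the percent identity is 28/39 × 100 = 71.79%.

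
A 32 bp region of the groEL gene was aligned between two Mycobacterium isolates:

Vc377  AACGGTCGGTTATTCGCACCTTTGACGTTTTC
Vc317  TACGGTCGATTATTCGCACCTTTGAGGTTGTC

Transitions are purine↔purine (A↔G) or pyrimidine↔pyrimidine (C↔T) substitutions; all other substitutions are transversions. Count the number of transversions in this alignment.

Mismatches occur at site 1 (A/T, transversion), site 9 (G/A, transition), site 26 (C/G, transversion), site 30 (T/G, transversion).
Of the 4 differences, 1 transition and 3 transversions, so the answer is 3.

3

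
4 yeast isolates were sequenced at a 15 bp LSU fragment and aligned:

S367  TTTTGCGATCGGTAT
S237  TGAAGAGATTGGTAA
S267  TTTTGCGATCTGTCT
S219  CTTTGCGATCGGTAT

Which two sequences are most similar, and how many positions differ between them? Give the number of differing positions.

Pairwise Hamming distances:
  S367 vs S237: 6
  S367 vs S267: 2
  S367 vs S219: 1
  S237 vs S267: 8
  S237 vs S219: 7
  S267 vs S219: 3
The smallest is 1, between S367 and S219.

1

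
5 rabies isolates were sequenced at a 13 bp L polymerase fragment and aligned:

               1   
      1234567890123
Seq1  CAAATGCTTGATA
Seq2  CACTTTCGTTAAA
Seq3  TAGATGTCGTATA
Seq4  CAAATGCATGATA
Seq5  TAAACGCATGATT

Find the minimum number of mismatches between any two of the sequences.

Pairwise Hamming distances:
  Seq1 vs Seq2: 6
  Seq1 vs Seq3: 6
  Seq1 vs Seq4: 1
  Seq1 vs Seq5: 4
  Seq2 vs Seq3: 8
  Seq2 vs Seq4: 6
  Seq2 vs Seq5: 9
  Seq3 vs Seq4: 6
  Seq3 vs Seq5: 7
  Seq4 vs Seq5: 3
The smallest is 1, between Seq1 and Seq4.

1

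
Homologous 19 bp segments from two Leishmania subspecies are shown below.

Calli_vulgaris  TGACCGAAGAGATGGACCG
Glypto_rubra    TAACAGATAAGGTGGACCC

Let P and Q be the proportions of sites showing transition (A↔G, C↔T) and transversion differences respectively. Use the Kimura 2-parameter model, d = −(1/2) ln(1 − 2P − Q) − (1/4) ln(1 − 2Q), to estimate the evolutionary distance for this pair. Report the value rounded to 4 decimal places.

0.4158

The sequences differ at positions 2 (G/A, transition), 5 (C/A, transversion), 8 (A/T, transversion), 9 (G/A, transition), 12 (A/G, transition), 19 (G/C, transversion).
Of the 6 differences, 3 transitions and 3 transversions over 19 sites: P = 3/19 = 0.157895, Q = 3/19 = 0.157895.
d = −0.5·ln(0.526315) − 0.25·ln(0.684210) = −0.5·(-0.641855) − 0.25·(-0.379490) = 0.4158.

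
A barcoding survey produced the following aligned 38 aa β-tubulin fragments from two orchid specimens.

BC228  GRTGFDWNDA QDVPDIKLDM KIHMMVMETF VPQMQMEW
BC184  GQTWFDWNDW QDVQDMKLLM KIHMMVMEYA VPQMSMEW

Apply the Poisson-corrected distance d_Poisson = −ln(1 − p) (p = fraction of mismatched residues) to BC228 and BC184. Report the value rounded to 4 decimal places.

Differing sites — 2:R/Q; 4:G/W; 10:A/W; 14:P/Q; 16:I/M; 19:D/L; 29:T/Y; 30:F/A; 35:Q/S.
p = 9/38 = 0.236842.
d = −ln(1 − 0.236842) = −ln(0.763158) = 0.2703.

0.2703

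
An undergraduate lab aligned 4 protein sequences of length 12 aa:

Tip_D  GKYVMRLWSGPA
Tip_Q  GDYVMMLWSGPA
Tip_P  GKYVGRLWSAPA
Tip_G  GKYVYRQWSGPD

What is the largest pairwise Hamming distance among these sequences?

5

Pairwise Hamming distances:
  Tip_D vs Tip_Q: 2
  Tip_D vs Tip_P: 2
  Tip_D vs Tip_G: 3
  Tip_Q vs Tip_P: 4
  Tip_Q vs Tip_G: 5
  Tip_P vs Tip_G: 4
The largest is 5, between Tip_Q and Tip_G.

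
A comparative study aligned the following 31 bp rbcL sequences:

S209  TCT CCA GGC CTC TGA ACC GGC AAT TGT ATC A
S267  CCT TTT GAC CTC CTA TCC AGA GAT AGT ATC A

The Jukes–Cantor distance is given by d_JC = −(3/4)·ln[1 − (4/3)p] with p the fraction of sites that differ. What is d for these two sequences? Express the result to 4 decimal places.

Differing sites — 1:T/C; 4:C/T; 5:C/T; 6:A/T; 8:G/A; 13:T/C; 14:G/T; 16:A/T; 19:G/A; 21:C/A; 22:A/G; 25:T/A.
p = 12/31 = 0.387097.
d = −0.75 · ln(1 − (4/3)·0.387097) = −0.75 · ln(0.483871) = −0.75 · (-0.725937) = 0.5445.

0.5445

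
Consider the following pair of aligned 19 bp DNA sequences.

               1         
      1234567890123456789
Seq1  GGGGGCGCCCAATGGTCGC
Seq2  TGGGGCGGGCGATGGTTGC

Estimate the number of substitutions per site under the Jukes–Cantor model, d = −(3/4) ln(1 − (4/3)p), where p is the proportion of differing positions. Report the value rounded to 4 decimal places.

0.3241

The sequences differ at positions 1 (G/T), 8 (C/G), 9 (C/G), 11 (A/G), 17 (C/T).
p = 5/19 = 0.263158.
d = −0.75 · ln(1 − (4/3)·0.263158) = −0.75 · ln(0.649123) = −0.75 · (-0.432133) = 0.3241.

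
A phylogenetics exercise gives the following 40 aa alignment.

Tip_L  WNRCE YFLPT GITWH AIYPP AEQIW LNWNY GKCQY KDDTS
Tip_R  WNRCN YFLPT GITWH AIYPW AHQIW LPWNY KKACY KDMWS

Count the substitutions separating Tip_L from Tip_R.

Differing sites — 5:E/N; 20:P/W; 22:E/H; 27:N/P; 31:G/K; 33:C/A; 34:Q/C; 38:D/M; 39:T/W.
That gives 9 mismatches out of 40 aligned sites, so the Hamming distance is 9.

9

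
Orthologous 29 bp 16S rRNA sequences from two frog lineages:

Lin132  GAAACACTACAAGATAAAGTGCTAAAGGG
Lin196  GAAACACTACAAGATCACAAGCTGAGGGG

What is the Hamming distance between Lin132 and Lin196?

Differing sites — 16:A/C; 18:A/C; 19:G/A; 20:T/A; 24:A/G; 26:A/G.
That gives 6 mismatches out of 29 aligned sites, so the Hamming distance is 6.

6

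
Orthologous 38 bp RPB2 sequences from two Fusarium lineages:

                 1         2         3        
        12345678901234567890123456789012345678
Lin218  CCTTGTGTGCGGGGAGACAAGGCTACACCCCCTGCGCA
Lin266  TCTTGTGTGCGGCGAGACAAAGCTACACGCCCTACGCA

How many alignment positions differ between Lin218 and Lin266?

Differing sites — 1:C/T; 13:G/C; 21:G/A; 29:C/G; 34:G/A.
That gives 5 mismatches out of 38 aligned sites, so the Hamming distance is 5.

5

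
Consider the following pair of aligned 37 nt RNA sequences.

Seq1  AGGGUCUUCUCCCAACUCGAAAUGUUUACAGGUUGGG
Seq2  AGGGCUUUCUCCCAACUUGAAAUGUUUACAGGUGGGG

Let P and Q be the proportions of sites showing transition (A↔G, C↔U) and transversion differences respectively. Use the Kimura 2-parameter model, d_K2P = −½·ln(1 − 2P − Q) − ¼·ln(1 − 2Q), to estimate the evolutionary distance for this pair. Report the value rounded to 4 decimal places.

0.1188

Differing sites — 5:U/C (Ti); 6:C/U (Ti); 18:C/U (Ti); 34:U/G (Tv).
Of the 4 differences, 3 transitions and 1 transversion over 37 sites: P = 3/37 = 0.081081, Q = 1/37 = 0.027027.
d = −0.5·ln(0.810811) − 0.25·ln(0.945946) = −0.5·(-0.209720) − 0.25·(-0.055570) = 0.1188.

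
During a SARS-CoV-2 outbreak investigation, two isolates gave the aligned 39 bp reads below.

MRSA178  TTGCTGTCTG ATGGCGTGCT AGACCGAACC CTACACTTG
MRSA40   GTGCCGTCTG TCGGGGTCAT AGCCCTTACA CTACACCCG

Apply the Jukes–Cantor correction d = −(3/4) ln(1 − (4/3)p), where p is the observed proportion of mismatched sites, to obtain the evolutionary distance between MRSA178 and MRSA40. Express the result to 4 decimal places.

0.4408

Differing sites — 1:T/G; 5:T/C; 11:A/T; 12:T/C; 15:C/G; 18:G/C; 19:C/A; 23:A/C; 26:G/T; 27:A/T; 30:C/A; 37:T/C; 38:T/C.
p = 13/39 = 0.333333.
d = −0.75 · ln(1 − (4/3)·0.333333) = −0.75 · ln(0.555556) = −0.75 · (-0.587786) = 0.4408.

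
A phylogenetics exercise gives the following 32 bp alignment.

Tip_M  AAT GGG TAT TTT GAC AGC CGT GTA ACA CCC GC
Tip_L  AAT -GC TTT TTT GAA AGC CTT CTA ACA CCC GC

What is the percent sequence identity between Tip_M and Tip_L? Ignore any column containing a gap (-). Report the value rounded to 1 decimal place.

Excluding the 1 gap column leaves 31 comparable sites.
Mismatches occur at site 6 (G→C), site 8 (A→T), site 15 (C→A), site 20 (G→T), site 22 (G→C).
26 of the 31 comparable sites match, so the percent identity is 26/31 × 100 = 83.9%.

83.9%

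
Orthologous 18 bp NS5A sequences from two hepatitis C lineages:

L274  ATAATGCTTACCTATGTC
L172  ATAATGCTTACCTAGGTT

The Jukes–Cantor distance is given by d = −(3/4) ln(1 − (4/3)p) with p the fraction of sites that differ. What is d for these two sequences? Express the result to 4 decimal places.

The sequences differ at positions 15 (T/G), 18 (C/T).
p = 2/18 = 0.111111.
d = −0.75 · ln(1 − (4/3)·0.111111) = −0.75 · ln(0.851852) = −0.75 · (-0.160342) = 0.1203.

0.1203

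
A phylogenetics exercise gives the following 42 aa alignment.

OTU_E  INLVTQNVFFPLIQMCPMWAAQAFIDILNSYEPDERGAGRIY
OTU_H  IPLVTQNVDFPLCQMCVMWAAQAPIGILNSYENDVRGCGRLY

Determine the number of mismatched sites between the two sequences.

10

Mismatches occur at site 2 (N→P), site 9 (F→D), site 13 (I→C), site 17 (P→V), site 24 (F→P), site 26 (D→G), site 33 (P→N), site 35 (E→V), site 38 (A→C), site 41 (I→L).
That gives 10 mismatches out of 42 aligned sites, so the Hamming distance is 10.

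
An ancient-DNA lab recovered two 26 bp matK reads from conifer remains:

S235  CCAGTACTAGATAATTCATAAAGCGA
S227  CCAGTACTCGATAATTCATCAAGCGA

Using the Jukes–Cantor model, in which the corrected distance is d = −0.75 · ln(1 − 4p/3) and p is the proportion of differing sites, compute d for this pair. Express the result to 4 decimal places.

0.0812

The sequences differ at positions 9 (A/C), 20 (A/C).
p = 2/26 = 0.076923.
d = −0.75 · ln(1 − (4/3)·0.076923) = −0.75 · ln(0.897436) = −0.75 · (-0.108213) = 0.0812.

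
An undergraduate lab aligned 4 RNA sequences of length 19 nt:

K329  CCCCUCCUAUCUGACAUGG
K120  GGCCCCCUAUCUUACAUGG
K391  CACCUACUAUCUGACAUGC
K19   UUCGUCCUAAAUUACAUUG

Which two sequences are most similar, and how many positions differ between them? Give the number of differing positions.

Pairwise Hamming distances:
  K329 vs K120: 4
  K329 vs K391: 3
  K329 vs K19: 7
  K120 vs K391: 6
  K120 vs K19: 7
  K391 vs K19: 9
The smallest is 3, between K329 and K391.

3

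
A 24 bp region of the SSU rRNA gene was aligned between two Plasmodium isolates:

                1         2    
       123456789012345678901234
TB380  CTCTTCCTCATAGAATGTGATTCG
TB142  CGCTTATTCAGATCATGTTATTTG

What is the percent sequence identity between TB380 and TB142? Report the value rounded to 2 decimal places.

Mismatches occur at site 2 (T/G), site 6 (C/A), site 7 (C/T), site 11 (T/G), site 13 (G/T), site 14 (A/C), site 19 (G/T), site 23 (C/T).
16 of the 24 sites match, so the percent identity is 16/24 × 100 = 66.67%.

66.67%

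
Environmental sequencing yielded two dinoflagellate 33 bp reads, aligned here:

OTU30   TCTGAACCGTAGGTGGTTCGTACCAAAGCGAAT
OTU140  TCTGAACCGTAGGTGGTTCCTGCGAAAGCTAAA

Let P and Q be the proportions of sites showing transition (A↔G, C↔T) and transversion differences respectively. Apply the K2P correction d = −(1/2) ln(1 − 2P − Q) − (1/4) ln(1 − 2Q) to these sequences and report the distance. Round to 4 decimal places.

0.1697

Mismatches occur at site 20 (G/C, transversion), site 22 (A/G, transition), site 24 (C/G, transversion), site 30 (G/T, transversion), site 33 (T/A, transversion).
Of the 5 differences, 1 transition and 4 transversions over 33 sites: P = 1/33 = 0.030303, Q = 4/33 = 0.121212.
d = −0.5·ln(0.818182) − 0.25·ln(0.757576) = −0.5·(-0.200670) − 0.25·(-0.277631) = 0.1697.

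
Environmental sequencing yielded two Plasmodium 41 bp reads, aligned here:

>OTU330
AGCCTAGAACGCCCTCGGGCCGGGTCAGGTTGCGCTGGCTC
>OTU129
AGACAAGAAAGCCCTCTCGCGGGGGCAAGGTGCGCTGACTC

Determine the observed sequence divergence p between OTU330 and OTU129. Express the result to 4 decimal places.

Differing sites — 3:C/A; 5:T/A; 10:C/A; 17:G/T; 18:G/C; 21:C/G; 25:T/G; 28:G/A; 30:T/G; 38:G/A.
There are 10 differences over 41 sites, so p = 10/41 = 0.2439.

0.2439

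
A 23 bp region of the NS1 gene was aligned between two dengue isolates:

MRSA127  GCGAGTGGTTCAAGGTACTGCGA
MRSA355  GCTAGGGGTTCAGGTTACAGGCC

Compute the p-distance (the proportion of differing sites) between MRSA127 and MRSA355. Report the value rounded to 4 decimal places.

0.3478

The sequences differ at positions 3 (G/T), 6 (T/G), 13 (A/G), 15 (G/T), 19 (T/A), 21 (C/G), 22 (G/C), 23 (A/C).
There are 8 differences over 23 sites, so p = 8/23 = 0.3478.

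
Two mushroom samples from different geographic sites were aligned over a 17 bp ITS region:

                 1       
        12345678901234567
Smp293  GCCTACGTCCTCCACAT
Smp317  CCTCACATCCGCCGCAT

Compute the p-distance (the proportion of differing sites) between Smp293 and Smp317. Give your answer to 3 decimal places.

0.353

Differing sites — 1:G/C; 3:C/T; 4:T/C; 7:G/A; 11:T/G; 14:A/G.
There are 6 differences over 17 sites, so p = 6/17 = 0.353.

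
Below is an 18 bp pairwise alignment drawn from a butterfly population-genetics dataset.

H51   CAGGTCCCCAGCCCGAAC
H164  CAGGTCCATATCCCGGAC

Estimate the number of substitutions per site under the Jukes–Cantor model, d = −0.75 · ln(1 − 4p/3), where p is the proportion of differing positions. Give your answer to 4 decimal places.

0.2635

Differing sites — 8:C/A; 9:C/T; 11:G/T; 16:A/G.
p = 4/18 = 0.222222.
d = −0.75 · ln(1 − (4/3)·0.222222) = −0.75 · ln(0.703704) = −0.75 · (-0.351397) = 0.2635.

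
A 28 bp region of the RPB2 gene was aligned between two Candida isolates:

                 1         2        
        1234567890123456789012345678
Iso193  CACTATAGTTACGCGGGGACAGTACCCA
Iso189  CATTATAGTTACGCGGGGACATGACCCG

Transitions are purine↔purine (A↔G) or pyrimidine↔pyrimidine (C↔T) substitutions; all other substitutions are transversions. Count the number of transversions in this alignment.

2

The sequences differ at positions 3 (C/T, transition), 22 (G/T, transversion), 23 (T/G, transversion), 28 (A/G, transition).
Of the 4 differences, 2 transitions and 2 transversions, so the answer is 2.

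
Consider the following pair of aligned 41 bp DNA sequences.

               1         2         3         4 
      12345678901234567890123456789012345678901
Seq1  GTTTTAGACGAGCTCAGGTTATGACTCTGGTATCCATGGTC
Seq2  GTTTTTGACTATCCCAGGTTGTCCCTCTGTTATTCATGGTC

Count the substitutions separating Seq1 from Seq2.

The sequences differ at positions 6 (A/T), 10 (G/T), 12 (G/T), 14 (T/C), 21 (A/G), 23 (G/C), 24 (A/C), 30 (G/T), 34 (C/T).
That gives 9 mismatches out of 41 aligned sites, so the Hamming distance is 9.

9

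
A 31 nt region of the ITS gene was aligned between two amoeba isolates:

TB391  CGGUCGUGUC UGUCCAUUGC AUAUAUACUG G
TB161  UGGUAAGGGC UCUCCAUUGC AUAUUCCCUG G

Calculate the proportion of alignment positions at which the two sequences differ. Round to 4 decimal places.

The sequences differ at positions 1 (C/U), 5 (C/A), 6 (G/A), 7 (U/G), 9 (U/G), 12 (G/C), 25 (A/U), 26 (U/C), 27 (A/C).
There are 9 differences over 31 sites, so p = 9/31 = 0.2903.

0.2903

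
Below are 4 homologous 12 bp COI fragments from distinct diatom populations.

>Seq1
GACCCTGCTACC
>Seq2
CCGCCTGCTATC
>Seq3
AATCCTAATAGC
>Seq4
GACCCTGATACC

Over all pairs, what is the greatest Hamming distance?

6

Pairwise Hamming distances:
  Seq1 vs Seq2: 4
  Seq1 vs Seq3: 5
  Seq1 vs Seq4: 1
  Seq2 vs Seq3: 6
  Seq2 vs Seq4: 5
  Seq3 vs Seq4: 4
The largest is 6, between Seq2 and Seq3.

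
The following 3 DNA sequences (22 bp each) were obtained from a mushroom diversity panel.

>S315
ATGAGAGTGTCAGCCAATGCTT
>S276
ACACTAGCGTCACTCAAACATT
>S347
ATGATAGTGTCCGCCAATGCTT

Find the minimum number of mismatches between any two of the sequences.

Pairwise Hamming distances:
  S315 vs S276: 10
  S315 vs S347: 2
  S276 vs S347: 10
The smallest is 2, between S315 and S347.

2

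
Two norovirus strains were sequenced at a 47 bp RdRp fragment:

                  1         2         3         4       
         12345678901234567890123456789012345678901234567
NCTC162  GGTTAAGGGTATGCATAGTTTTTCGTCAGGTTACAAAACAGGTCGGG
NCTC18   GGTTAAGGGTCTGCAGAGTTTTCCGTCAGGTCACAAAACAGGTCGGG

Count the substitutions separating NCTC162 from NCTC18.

4

Differing sites — 11:A/C; 16:T/G; 23:T/C; 32:T/C.
That gives 4 mismatches out of 47 aligned sites, so the Hamming distance is 4.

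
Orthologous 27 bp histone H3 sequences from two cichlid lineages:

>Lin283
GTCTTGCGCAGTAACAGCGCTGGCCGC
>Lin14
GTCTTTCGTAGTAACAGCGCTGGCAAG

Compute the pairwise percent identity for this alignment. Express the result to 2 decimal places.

81.48%

Differing sites — 6:G/T; 9:C/T; 25:C/A; 26:G/A; 27:C/G.
22 of the 27 sites match, so the percent identity is 22/27 × 100 = 81.48%.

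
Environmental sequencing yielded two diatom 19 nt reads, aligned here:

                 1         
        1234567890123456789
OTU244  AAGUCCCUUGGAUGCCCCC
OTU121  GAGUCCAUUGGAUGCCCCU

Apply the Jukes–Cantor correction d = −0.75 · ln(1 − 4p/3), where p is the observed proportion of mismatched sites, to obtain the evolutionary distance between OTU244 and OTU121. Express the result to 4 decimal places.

The sequences differ at positions 1 (A/G), 7 (C/A), 19 (C/U).
p = 3/19 = 0.157895.
d = −0.75 · ln(1 − (4/3)·0.157895) = −0.75 · ln(0.789473) = −0.75 · (-0.236390) = 0.1773.

0.1773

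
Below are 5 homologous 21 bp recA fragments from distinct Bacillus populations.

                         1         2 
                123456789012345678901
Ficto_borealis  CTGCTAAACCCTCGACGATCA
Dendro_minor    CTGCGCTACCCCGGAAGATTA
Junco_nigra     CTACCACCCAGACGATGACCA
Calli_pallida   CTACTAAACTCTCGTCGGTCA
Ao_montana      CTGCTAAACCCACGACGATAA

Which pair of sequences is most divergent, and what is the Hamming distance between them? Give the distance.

Pairwise Hamming distances:
  Ficto_borealis vs Dendro_minor: 7
  Ficto_borealis vs Junco_nigra: 9
  Ficto_borealis vs Calli_pallida: 4
  Ficto_borealis vs Ao_montana: 2
  Dendro_minor vs Junco_nigra: 12
  Dendro_minor vs Calli_pallida: 11
  Dendro_minor vs Ao_montana: 7
  Junco_nigra vs Calli_pallida: 10
  Junco_nigra vs Ao_montana: 9
  Calli_pallida vs Ao_montana: 6
The largest is 12, between Dendro_minor and Junco_nigra.

12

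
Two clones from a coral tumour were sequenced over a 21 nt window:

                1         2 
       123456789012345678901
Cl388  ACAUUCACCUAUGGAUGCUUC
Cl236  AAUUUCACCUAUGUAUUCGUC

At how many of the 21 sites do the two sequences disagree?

Differing sites — 2:C/A; 3:A/U; 14:G/U; 17:G/U; 19:U/G.
That gives 5 mismatches out of 21 aligned sites, so the Hamming distance is 5.

5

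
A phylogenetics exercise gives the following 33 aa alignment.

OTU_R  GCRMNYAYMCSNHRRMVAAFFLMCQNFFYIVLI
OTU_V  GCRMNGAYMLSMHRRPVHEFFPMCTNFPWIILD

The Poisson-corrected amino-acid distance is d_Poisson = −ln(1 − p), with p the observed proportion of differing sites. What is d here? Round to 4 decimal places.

0.4520

Mismatches occur at site 6 (Y→G), site 10 (C→L), site 12 (N→M), site 16 (M→P), site 18 (A→H), site 19 (A→E), site 22 (L→P), site 25 (Q→T), site 28 (F→P), site 29 (Y→W), site 31 (V→I), site 33 (I→D).
p = 12/33 = 0.363636.
d = −ln(1 − 0.363636) = −ln(0.636364) = 0.4520.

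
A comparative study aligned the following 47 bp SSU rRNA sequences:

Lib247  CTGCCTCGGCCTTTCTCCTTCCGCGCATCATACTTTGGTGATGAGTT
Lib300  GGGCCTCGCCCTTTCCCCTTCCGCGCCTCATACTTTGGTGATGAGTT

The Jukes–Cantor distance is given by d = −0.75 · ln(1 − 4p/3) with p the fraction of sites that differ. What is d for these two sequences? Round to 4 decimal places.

The sequences differ at positions 1 (C/G), 2 (T/G), 9 (G/C), 16 (T/C), 27 (A/C).
p = 5/47 = 0.106383.
d = −0.75 · ln(1 − (4/3)·0.106383) = −0.75 · ln(0.858156) = −0.75 · (-0.152969) = 0.1147.

0.1147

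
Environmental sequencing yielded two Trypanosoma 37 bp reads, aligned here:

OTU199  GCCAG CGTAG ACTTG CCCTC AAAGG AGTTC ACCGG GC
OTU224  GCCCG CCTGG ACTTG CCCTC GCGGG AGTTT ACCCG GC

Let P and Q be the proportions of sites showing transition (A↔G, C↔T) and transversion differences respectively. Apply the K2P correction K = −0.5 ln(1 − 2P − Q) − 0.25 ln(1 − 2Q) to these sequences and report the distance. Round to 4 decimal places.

0.2569

Mismatches occur at site 4 (A↔C, transversion), site 7 (G↔C, transversion), site 9 (A↔G, transition), site 21 (A↔G, transition), site 22 (A↔C, transversion), site 23 (A↔G, transition), site 30 (C↔T, transition), site 34 (G↔C, transversion).
Of the 8 differences, 4 transitions and 4 transversions over 37 sites: P = 4/37 = 0.108108, Q = 4/37 = 0.108108.
d = −0.5·ln(0.675676) − 0.25·ln(0.783784) = −0.5·(-0.392042) − 0.25·(-0.243622) = 0.2569.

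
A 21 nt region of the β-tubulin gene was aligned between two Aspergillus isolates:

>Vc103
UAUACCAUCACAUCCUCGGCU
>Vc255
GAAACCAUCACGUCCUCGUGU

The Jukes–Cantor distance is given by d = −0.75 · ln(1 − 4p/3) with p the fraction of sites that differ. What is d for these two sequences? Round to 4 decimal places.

Mismatches occur at site 1 (U/G), site 3 (U/A), site 12 (A/G), site 19 (G/U), site 20 (C/G).
p = 5/21 = 0.238095.
d = −0.75 · ln(1 − (4/3)·0.238095) = −0.75 · ln(0.682540) = −0.75 · (-0.381934) = 0.2865.

0.2865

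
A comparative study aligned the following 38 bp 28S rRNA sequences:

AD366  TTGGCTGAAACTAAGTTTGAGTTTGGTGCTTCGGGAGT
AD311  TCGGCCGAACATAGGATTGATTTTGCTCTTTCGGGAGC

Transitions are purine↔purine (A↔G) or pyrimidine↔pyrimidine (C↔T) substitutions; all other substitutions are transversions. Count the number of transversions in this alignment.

Mismatches occur at site 2 (T↔C, transition), site 6 (T↔C, transition), site 10 (A↔C, transversion), site 11 (C↔A, transversion), site 14 (A↔G, transition), site 16 (T↔A, transversion), site 21 (G↔T, transversion), site 26 (G↔C, transversion), site 28 (G↔C, transversion), site 29 (C↔T, transition), site 38 (T↔C, transition).
Of the 11 differences, 5 transitions and 6 transversions, so the answer is 6.

6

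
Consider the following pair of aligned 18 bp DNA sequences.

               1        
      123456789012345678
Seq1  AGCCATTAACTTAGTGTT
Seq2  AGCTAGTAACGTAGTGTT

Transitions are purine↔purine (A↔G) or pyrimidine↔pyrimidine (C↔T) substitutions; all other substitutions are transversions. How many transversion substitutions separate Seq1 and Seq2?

Mismatches occur at site 4 (C/T, transition), site 6 (T/G, transversion), site 11 (T/G, transversion).
Of the 3 differences, 1 transition and 2 transversions, so the answer is 2.

2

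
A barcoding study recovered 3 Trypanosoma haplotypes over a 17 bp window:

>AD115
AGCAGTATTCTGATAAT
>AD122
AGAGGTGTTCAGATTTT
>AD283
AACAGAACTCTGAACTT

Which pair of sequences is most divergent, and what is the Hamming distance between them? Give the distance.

9

Pairwise Hamming distances:
  AD115 vs AD122: 6
  AD115 vs AD283: 6
  AD122 vs AD283: 9
The largest is 9, between AD122 and AD283.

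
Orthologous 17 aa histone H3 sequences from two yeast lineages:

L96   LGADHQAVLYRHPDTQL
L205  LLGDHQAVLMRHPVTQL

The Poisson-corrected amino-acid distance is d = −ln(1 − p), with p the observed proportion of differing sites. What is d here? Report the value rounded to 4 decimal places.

Mismatches occur at site 2 (G↔L), site 3 (A↔G), site 10 (Y↔M), site 14 (D↔V).
p = 4/17 = 0.235294.
d = −ln(1 − 0.235294) = −ln(0.764706) = 0.2683.

0.2683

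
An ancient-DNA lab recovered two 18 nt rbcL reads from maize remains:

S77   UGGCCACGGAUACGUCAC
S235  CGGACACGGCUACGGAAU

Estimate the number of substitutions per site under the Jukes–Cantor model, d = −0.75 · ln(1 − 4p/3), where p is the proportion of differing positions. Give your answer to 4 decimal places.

0.4408

Differing sites — 1:U/C; 4:C/A; 10:A/C; 15:U/G; 16:C/A; 18:C/U.
p = 6/18 = 0.333333.
d = −0.75 · ln(1 − (4/3)·0.333333) = −0.75 · ln(0.555556) = −0.75 · (-0.587786) = 0.4408.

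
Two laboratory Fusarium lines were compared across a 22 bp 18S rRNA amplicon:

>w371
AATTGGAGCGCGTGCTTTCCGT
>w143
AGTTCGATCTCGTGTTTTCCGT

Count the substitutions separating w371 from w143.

5

Differing sites — 2:A/G; 5:G/C; 8:G/T; 10:G/T; 15:C/T.
That gives 5 mismatches out of 22 aligned sites, so the Hamming distance is 5.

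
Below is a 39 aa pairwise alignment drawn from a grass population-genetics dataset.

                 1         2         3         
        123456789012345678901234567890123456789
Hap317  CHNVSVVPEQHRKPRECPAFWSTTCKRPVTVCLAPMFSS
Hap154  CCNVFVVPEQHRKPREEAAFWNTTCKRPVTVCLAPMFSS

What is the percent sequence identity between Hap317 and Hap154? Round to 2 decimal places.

Differing sites — 2:H/C; 5:S/F; 17:C/E; 18:P/A; 22:S/N.
34 of the 39 sites match, so the percent identity is 34/39 × 100 = 87.18%.

87.18%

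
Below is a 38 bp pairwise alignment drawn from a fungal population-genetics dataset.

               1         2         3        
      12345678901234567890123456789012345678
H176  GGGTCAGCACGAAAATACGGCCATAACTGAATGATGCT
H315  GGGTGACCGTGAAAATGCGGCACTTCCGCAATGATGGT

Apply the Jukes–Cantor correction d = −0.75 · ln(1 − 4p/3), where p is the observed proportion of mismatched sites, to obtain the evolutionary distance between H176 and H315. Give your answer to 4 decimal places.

0.4099

The sequences differ at positions 5 (C/G), 7 (G/C), 9 (A/G), 10 (C/T), 17 (A/G), 22 (C/A), 23 (A/C), 25 (A/T), 26 (A/C), 28 (T/G), 29 (G/C), 37 (C/G).
p = 12/38 = 0.315789.
d = −0.75 · ln(1 − (4/3)·0.315789) = −0.75 · ln(0.578948) = −0.75 · (-0.546543) = 0.4099.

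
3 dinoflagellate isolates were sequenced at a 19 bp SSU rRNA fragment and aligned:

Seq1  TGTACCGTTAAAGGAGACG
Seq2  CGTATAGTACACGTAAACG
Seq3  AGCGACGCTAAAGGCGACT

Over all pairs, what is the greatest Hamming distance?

13

Pairwise Hamming distances:
  Seq1 vs Seq2: 8
  Seq1 vs Seq3: 7
  Seq2 vs Seq3: 13
The largest is 13, between Seq2 and Seq3.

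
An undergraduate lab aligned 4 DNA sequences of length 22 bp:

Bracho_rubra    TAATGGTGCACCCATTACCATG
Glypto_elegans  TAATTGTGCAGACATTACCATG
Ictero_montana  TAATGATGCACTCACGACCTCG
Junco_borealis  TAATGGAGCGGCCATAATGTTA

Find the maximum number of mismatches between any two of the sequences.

11

Pairwise Hamming distances:
  Bracho_rubra vs Glypto_elegans: 3
  Bracho_rubra vs Ictero_montana: 6
  Bracho_rubra vs Junco_borealis: 8
  Glypto_elegans vs Ictero_montana: 8
  Glypto_elegans vs Junco_borealis: 9
  Ictero_montana vs Junco_borealis: 11
The largest is 11, between Ictero_montana and Junco_borealis.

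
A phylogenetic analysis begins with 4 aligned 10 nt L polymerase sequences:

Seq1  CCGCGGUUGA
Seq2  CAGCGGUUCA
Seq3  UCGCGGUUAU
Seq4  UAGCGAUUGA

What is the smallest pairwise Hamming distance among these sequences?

2

Pairwise Hamming distances:
  Seq1 vs Seq2: 2
  Seq1 vs Seq3: 3
  Seq1 vs Seq4: 3
  Seq2 vs Seq3: 4
  Seq2 vs Seq4: 3
  Seq3 vs Seq4: 4
The smallest is 2, between Seq1 and Seq2.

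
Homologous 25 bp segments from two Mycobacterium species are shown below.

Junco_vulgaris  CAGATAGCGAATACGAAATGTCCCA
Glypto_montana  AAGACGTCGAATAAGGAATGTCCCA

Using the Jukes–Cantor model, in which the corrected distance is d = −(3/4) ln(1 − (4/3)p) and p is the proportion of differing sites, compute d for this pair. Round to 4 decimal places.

The sequences differ at positions 1 (C/A), 5 (T/C), 6 (A/G), 7 (G/T), 14 (C/A), 16 (A/G).
p = 6/25 = 0.240000.
d = −0.75 · ln(1 − (4/3)·0.240000) = −0.75 · ln(0.680000) = −0.75 · (-0.385662) = 0.2892.

0.2892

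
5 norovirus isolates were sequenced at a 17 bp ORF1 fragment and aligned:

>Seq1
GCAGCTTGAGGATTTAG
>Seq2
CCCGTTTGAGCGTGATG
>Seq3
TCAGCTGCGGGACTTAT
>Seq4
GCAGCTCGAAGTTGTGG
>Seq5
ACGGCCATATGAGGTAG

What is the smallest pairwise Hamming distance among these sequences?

5

Pairwise Hamming distances:
  Seq1 vs Seq2: 8
  Seq1 vs Seq3: 6
  Seq1 vs Seq4: 5
  Seq1 vs Seq5: 8
  Seq2 vs Seq3: 13
  Seq2 vs Seq4: 9
  Seq2 vs Seq5: 12
  Seq3 vs Seq4: 10
  Seq3 vs Seq5: 10
  Seq4 vs Seq5: 9
The smallest is 5, between Seq1 and Seq4.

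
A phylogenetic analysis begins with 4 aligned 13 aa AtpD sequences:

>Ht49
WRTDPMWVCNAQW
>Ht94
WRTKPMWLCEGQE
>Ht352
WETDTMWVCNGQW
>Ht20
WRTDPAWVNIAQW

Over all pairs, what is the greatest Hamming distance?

7

Pairwise Hamming distances:
  Ht49 vs Ht94: 5
  Ht49 vs Ht352: 3
  Ht49 vs Ht20: 3
  Ht94 vs Ht352: 6
  Ht94 vs Ht20: 7
  Ht352 vs Ht20: 6
The largest is 7, between Ht94 and Ht20.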